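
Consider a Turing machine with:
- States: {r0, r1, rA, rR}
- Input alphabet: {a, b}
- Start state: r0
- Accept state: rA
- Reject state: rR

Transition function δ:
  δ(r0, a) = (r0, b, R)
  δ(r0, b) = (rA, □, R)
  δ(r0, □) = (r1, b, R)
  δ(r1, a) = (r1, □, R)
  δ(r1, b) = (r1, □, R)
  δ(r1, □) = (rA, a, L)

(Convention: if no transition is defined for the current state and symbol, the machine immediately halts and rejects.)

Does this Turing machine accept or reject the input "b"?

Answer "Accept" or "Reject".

Execution trace:
Initial: [r0]b
Step 1: δ(r0, b) = (rA, □, R) → □[rA]□

The machine reaches the accept state rA and halts.

Answer: Accept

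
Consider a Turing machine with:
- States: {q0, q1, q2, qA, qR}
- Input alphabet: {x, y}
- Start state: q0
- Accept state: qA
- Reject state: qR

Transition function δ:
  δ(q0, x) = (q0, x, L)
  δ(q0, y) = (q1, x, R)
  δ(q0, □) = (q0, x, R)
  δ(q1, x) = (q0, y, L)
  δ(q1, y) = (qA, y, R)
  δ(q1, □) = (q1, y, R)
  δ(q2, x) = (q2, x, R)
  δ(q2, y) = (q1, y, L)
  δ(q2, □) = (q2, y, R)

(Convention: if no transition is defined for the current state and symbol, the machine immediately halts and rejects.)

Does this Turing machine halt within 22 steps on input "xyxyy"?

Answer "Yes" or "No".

Execution trace:
Initial: [q0]xyxyy
Step 1: δ(q0, x) = (q0, x, L) → [q0]□xyxyy
Step 2: δ(q0, □) = (q0, x, R) → x[q0]xyxyy
Step 3: δ(q0, x) = (q0, x, L) → [q0]xxyxyy
Step 4: δ(q0, x) = (q0, x, L) → [q0]□xxyxyy
Step 5: δ(q0, □) = (q0, x, R) → x[q0]xxyxyy
Step 6: δ(q0, x) = (q0, x, L) → [q0]xxxyxyy
Step 7: δ(q0, x) = (q0, x, L) → [q0]□xxxyxyy
Step 8: δ(q0, □) = (q0, x, R) → x[q0]xxxyxyy
Step 9: δ(q0, x) = (q0, x, L) → [q0]xxxxyxyy
Step 10: δ(q0, x) = (q0, x, L) → [q0]□xxxxyxyy
Step 11: δ(q0, □) = (q0, x, R) → x[q0]xxxxyxyy
Step 12: δ(q0, x) = (q0, x, L) → [q0]xxxxxyxyy
Step 13: δ(q0, x) = (q0, x, L) → [q0]□xxxxxyxyy
Step 14: δ(q0, □) = (q0, x, R) → x[q0]xxxxxyxyy
Step 15: δ(q0, x) = (q0, x, L) → [q0]xxxxxxyxyy
Step 16: δ(q0, x) = (q0, x, L) → [q0]□xxxxxxyxyy
Step 17: δ(q0, □) = (q0, x, R) → x[q0]xxxxxxyxyy
Step 18: δ(q0, x) = (q0, x, L) → [q0]xxxxxxxyxyy
Step 19: δ(q0, x) = (q0, x, L) → [q0]□xxxxxxxyxyy
Step 20: δ(q0, □) = (q0, x, R) → x[q0]xxxxxxxyxyy
Step 21: δ(q0, x) = (q0, x, L) → [q0]xxxxxxxxyxyy
Step 22: δ(q0, x) = (q0, x, L) → [q0]□xxxxxxxxyxyy

The machine has not reached a halting state after 22 steps.
The machine did not halt within the 22-step bound.

Answer: No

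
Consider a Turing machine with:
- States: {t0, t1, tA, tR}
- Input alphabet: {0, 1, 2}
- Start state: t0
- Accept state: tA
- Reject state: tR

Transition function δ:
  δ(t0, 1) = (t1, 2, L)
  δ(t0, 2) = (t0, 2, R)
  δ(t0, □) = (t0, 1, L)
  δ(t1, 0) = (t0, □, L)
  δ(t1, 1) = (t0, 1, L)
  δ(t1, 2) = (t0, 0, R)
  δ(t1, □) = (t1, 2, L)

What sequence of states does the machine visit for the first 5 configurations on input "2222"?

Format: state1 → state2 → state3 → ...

Execution trace:
Initial: [t0]2222
Step 1: δ(t0, 2) = (t0, 2, R) → 2[t0]222
Step 2: δ(t0, 2) = (t0, 2, R) → 22[t0]22
Step 3: δ(t0, 2) = (t0, 2, R) → 222[t0]2
Step 4: δ(t0, 2) = (t0, 2, R) → 2222[t0]□

State sequence: t0 → t0 → t0 → t0 → t0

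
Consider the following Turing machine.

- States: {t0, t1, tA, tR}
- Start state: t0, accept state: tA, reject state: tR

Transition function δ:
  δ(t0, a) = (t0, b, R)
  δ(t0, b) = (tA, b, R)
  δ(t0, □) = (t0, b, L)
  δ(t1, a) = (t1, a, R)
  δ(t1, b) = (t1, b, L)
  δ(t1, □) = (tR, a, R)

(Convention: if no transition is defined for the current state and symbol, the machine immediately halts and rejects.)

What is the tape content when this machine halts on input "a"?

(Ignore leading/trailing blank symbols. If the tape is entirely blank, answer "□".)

Execution trace:
Initial: [t0]a
Step 1: δ(t0, a) = (t0, b, R) → b[t0]□
Step 2: δ(t0, □) = (t0, b, L) → [t0]bb
Step 3: δ(t0, b) = (tA, b, R) → b[tA]b

The machine reaches the accept state tA and halts.

Final tape (ignoring leading/trailing blanks): bb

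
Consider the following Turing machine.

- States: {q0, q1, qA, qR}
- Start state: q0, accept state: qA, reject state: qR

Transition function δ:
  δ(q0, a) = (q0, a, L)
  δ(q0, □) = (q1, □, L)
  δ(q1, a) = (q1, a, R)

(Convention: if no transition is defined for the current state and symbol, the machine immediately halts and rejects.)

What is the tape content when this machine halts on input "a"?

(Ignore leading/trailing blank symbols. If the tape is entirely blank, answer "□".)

Execution trace:
Initial: [q0]a
Step 1: δ(q0, a) = (q0, a, L) → [q0]□a
Step 2: δ(q0, □) = (q1, □, L) → [q1]□□a

No transition is defined for δ(q1, □). By convention the machine halts and rejects.

Final tape (ignoring leading/trailing blanks): a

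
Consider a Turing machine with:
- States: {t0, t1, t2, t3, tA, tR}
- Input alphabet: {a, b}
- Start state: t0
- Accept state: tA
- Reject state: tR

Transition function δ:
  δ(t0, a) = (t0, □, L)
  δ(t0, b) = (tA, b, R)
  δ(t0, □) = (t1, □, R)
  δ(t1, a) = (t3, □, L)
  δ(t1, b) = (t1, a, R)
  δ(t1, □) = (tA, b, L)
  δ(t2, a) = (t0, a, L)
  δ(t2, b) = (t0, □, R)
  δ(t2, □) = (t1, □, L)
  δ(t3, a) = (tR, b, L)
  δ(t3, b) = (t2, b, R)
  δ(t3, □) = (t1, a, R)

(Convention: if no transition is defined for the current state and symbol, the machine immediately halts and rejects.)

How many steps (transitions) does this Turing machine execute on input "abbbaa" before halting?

Execution trace:
Initial: [t0]abbbaa
Step 1: δ(t0, a) = (t0, □, L) → [t0]□□bbbaa
Step 2: δ(t0, □) = (t1, □, R) → □[t1]□bbbaa
Step 3: δ(t1, □) = (tA, b, L) → [tA]□bbbbaa

The machine reaches the accept state tA and halts.

The machine executed 3 steps before halting.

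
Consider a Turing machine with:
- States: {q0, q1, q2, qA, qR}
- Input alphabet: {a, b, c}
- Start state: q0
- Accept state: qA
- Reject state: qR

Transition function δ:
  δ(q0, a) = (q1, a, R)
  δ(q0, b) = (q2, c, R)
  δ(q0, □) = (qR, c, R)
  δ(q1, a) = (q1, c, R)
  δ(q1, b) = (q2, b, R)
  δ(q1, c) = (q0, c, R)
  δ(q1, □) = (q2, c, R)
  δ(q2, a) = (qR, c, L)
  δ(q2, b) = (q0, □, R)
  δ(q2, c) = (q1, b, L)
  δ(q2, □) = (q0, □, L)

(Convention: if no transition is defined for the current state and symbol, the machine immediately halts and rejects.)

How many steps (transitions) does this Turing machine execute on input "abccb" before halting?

Execution trace:
Initial: [q0]abccb
Step 1: δ(q0, a) = (q1, a, R) → a[q1]bccb
Step 2: δ(q1, b) = (q2, b, R) → ab[q2]ccb
Step 3: δ(q2, c) = (q1, b, L) → a[q1]bbcb
Step 4: δ(q1, b) = (q2, b, R) → ab[q2]bcb
Step 5: δ(q2, b) = (q0, □, R) → ab□[q0]cb

No transition is defined for δ(q0, c). By convention the machine halts and rejects.

The machine executed 5 steps before halting.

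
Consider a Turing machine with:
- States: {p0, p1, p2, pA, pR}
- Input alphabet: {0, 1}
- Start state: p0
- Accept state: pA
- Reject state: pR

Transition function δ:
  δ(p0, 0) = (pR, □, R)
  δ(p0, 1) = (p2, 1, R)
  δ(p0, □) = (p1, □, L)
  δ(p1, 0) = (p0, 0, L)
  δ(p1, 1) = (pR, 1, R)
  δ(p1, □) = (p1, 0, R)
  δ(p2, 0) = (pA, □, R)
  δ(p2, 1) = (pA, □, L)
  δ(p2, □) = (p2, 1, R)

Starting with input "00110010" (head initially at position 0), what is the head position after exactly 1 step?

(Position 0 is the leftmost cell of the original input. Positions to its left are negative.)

Execution trace (head position shown):
Step 0: [p0]00110010  (head at position 0)
Step 1: move right → □[pR]0110010  (head at position 1)

After 1 step, the head is at position 1.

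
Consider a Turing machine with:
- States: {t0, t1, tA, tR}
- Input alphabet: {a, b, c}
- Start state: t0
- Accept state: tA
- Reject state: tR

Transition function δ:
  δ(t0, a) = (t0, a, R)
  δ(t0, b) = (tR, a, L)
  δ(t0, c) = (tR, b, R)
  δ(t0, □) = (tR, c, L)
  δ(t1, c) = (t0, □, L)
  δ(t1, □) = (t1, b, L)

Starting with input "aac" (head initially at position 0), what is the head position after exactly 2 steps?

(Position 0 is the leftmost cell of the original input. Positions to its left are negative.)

Execution trace (head position shown):
Step 0: [t0]aac  (head at position 0)
Step 1: move right → a[t0]ac  (head at position 1)
Step 2: move right → aa[t0]c  (head at position 2)

After 2 steps, the head is at position 2.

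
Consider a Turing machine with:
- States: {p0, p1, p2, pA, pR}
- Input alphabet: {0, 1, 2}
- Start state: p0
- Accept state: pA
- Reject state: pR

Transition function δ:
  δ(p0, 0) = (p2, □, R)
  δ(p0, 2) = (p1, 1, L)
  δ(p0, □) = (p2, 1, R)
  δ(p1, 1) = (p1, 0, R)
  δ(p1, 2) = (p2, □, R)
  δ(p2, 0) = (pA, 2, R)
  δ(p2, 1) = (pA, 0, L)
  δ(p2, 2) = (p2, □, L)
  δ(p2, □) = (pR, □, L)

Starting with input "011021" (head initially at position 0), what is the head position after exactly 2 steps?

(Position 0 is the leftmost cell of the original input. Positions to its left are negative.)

Execution trace (head position shown):
Step 0: [p0]011021  (head at position 0)
Step 1: move right → □[p2]11021  (head at position 1)
Step 2: move left → [pA]□01021  (head at position 0)

After 2 steps, the head is at position 0.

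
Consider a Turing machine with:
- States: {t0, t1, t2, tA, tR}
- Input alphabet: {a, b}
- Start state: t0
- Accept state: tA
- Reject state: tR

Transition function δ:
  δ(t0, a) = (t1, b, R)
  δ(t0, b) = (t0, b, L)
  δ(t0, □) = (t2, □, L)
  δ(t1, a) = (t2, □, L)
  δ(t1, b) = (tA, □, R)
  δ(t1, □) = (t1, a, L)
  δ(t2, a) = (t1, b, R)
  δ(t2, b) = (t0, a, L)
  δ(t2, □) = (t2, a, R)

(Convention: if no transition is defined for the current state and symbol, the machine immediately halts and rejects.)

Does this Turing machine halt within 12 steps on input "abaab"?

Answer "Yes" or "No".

Execution trace:
Initial: [t0]abaab
Step 1: δ(t0, a) = (t1, b, R) → b[t1]baab
Step 2: δ(t1, b) = (tA, □, R) → b□[tA]aab

The machine reaches the accept state tA and halts.
The machine halted after 2 steps (within the 12-step bound).

Answer: Yes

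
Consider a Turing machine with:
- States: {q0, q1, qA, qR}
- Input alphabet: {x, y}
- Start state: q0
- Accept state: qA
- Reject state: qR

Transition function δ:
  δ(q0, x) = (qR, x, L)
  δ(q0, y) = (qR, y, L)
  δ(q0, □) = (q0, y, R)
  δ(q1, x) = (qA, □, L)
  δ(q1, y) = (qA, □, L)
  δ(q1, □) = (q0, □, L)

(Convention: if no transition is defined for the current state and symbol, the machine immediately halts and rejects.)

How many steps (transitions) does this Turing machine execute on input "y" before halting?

Execution trace:
Initial: [q0]y
Step 1: δ(q0, y) = (qR, y, L) → [qR]□y

The machine reaches the reject state qR and halts.

The machine executed 1 step before halting.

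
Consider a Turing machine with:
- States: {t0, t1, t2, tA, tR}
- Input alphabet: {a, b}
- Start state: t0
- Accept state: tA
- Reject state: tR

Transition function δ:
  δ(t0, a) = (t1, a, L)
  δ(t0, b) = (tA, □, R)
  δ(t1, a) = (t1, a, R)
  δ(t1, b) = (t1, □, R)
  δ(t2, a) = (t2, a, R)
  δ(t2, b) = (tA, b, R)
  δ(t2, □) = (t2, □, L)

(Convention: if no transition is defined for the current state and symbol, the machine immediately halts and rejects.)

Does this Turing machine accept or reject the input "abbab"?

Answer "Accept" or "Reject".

Execution trace:
Initial: [t0]abbab
Step 1: δ(t0, a) = (t1, a, L) → [t1]□abbab

No transition is defined for δ(t1, □). By convention the machine halts and rejects.

Answer: Reject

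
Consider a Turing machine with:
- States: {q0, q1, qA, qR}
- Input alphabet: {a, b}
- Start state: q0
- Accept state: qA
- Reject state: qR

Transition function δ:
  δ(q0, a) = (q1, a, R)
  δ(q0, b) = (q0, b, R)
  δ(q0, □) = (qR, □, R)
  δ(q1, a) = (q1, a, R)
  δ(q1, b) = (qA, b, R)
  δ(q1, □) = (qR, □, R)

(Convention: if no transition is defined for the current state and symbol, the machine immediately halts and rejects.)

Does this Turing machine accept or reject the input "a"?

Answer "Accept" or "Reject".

Execution trace:
Initial: [q0]a
Step 1: δ(q0, a) = (q1, a, R) → a[q1]□
Step 2: δ(q1, □) = (qR, □, R) → a□[qR]□

The machine reaches the reject state qR and halts.

Answer: Reject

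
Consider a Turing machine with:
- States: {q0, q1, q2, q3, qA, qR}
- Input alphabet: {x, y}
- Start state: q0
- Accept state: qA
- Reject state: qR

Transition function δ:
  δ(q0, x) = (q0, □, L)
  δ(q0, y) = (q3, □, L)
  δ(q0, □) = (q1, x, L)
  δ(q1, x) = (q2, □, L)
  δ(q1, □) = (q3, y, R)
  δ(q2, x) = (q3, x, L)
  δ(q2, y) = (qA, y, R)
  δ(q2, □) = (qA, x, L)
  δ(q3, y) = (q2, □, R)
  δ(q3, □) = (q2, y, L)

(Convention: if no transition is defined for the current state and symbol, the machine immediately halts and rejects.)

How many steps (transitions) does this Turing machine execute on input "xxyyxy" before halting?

Execution trace:
Initial: [q0]xxyyxy
Step 1: δ(q0, x) = (q0, □, L) → [q0]□□xyyxy
Step 2: δ(q0, □) = (q1, x, L) → [q1]□x□xyyxy
Step 3: δ(q1, □) = (q3, y, R) → y[q3]x□xyyxy

No transition is defined for δ(q3, x). By convention the machine halts and rejects.

The machine executed 3 steps before halting.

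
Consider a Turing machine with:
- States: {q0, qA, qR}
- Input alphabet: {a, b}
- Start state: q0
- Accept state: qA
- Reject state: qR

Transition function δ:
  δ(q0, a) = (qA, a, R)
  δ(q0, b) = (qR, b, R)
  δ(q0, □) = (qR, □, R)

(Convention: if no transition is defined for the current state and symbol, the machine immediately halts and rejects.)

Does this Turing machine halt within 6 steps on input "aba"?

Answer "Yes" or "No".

Execution trace:
Initial: [q0]aba
Step 1: δ(q0, a) = (qA, a, R) → a[qA]ba

The machine reaches the accept state qA and halts.
The machine halted after 1 step (within the 6-step bound).

Answer: Yes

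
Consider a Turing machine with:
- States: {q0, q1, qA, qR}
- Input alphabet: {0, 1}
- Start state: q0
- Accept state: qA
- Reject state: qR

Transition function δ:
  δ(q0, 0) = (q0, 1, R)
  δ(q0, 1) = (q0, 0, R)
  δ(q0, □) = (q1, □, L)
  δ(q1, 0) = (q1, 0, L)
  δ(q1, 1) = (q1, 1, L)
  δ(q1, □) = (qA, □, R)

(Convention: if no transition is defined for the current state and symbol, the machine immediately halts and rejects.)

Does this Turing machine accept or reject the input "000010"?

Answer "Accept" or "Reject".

Execution trace:
Initial: [q0]000010
Step 1: δ(q0, 0) = (q0, 1, R) → 1[q0]00010
Step 2: δ(q0, 0) = (q0, 1, R) → 11[q0]0010
Step 3: δ(q0, 0) = (q0, 1, R) → 111[q0]010
Step 4: δ(q0, 0) = (q0, 1, R) → 1111[q0]10
Step 5: δ(q0, 1) = (q0, 0, R) → 11110[q0]0
Step 6: δ(q0, 0) = (q0, 1, R) → 111101[q0]□
Step 7: δ(q0, □) = (q1, □, L) → 11110[q1]1□
Step 8: δ(q1, 1) = (q1, 1, L) → 1111[q1]01□
Step 9: δ(q1, 0) = (q1, 0, L) → 111[q1]101□
Step 10: δ(q1, 1) = (q1, 1, L) → 11[q1]1101□
Step 11: δ(q1, 1) = (q1, 1, L) → 1[q1]11101□
Step 12: δ(q1, 1) = (q1, 1, L) → [q1]111101□
Step 13: δ(q1, 1) = (q1, 1, L) → [q1]□111101□
Step 14: δ(q1, □) = (qA, □, R) → □[qA]111101□

The machine reaches the accept state qA and halts.

Answer: Accept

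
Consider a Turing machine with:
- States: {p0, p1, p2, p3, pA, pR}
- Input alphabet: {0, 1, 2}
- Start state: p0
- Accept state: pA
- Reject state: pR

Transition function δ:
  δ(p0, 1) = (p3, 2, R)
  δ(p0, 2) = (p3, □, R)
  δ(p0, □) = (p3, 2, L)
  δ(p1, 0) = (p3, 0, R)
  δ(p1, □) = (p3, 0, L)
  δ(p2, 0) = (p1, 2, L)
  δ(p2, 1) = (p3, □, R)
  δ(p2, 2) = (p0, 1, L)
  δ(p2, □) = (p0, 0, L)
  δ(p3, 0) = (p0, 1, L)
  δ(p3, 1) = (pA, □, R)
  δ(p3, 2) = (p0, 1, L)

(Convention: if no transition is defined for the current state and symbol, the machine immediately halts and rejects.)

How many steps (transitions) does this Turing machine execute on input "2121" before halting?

Execution trace:
Initial: [p0]2121
Step 1: δ(p0, 2) = (p3, □, R) → □[p3]121
Step 2: δ(p3, 1) = (pA, □, R) → □□[pA]21

The machine reaches the accept state pA and halts.

The machine executed 2 steps before halting.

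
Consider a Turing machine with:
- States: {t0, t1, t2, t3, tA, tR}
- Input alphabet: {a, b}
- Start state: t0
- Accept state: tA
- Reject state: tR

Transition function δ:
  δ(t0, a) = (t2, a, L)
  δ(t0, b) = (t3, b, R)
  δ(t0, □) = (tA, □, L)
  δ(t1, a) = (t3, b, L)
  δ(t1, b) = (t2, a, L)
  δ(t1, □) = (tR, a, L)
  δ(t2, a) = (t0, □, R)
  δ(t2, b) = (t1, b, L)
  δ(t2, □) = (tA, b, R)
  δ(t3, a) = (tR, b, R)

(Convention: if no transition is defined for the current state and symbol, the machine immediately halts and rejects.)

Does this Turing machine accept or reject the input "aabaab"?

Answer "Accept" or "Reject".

Execution trace:
Initial: [t0]aabaab
Step 1: δ(t0, a) = (t2, a, L) → [t2]□aabaab
Step 2: δ(t2, □) = (tA, b, R) → b[tA]aabaab

The machine reaches the accept state tA and halts.

Answer: Accept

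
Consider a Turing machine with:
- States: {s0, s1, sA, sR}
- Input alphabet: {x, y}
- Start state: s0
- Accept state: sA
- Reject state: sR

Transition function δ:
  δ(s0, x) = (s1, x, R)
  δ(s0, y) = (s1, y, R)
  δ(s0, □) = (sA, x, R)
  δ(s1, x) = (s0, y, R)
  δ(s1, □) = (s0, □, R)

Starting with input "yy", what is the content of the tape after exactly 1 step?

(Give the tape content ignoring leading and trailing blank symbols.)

Execution trace:
Initial: [s0]yy
Step 1: δ(s0, y) = (s1, y, R) → y[s1]y

No transition is defined for δ(s1, y). By convention the machine halts and rejects.

After 1 step, the tape (ignoring leading/trailing blanks) is: yy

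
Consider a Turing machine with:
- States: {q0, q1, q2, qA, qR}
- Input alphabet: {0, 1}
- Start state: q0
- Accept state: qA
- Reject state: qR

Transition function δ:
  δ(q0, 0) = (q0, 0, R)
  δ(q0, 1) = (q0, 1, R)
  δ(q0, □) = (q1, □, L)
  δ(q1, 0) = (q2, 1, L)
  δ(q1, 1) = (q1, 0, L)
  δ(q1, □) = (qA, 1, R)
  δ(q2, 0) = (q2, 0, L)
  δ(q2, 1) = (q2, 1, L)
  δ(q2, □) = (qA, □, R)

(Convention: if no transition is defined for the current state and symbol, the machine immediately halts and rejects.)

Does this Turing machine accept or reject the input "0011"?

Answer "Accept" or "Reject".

Execution trace:
Initial: [q0]0011
Step 1: δ(q0, 0) = (q0, 0, R) → 0[q0]011
Step 2: δ(q0, 0) = (q0, 0, R) → 00[q0]11
Step 3: δ(q0, 1) = (q0, 1, R) → 001[q0]1
Step 4: δ(q0, 1) = (q0, 1, R) → 0011[q0]□
Step 5: δ(q0, □) = (q1, □, L) → 001[q1]1□
Step 6: δ(q1, 1) = (q1, 0, L) → 00[q1]10□
Step 7: δ(q1, 1) = (q1, 0, L) → 0[q1]000□
Step 8: δ(q1, 0) = (q2, 1, L) → [q2]0100□
Step 9: δ(q2, 0) = (q2, 0, L) → [q2]□0100□
Step 10: δ(q2, □) = (qA, □, R) → □[qA]0100□

The machine reaches the accept state qA and halts.

Answer: Accept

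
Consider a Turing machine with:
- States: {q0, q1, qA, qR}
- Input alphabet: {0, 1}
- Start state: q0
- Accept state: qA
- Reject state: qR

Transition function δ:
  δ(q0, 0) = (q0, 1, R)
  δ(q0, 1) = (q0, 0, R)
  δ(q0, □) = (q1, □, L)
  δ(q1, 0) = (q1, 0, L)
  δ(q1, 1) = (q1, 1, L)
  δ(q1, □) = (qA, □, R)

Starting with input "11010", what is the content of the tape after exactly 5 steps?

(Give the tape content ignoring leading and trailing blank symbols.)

Execution trace:
Initial: [q0]11010
Step 1: δ(q0, 1) = (q0, 0, R) → 0[q0]1010
Step 2: δ(q0, 1) = (q0, 0, R) → 00[q0]010
Step 3: δ(q0, 0) = (q0, 1, R) → 001[q0]10
Step 4: δ(q0, 1) = (q0, 0, R) → 0010[q0]0
Step 5: δ(q0, 0) = (q0, 1, R) → 00101[q0]□

After 5 steps, the tape (ignoring leading/trailing blanks) is: 00101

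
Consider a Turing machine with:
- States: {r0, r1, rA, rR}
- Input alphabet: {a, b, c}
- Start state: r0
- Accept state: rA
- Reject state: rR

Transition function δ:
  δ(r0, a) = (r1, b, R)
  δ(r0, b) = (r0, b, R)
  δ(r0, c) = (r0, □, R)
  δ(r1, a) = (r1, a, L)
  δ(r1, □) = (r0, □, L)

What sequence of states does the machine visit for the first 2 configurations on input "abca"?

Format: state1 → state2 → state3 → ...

Execution trace:
Initial: [r0]abca
Step 1: δ(r0, a) = (r1, b, R) → b[r1]bca

No transition is defined for δ(r1, b). By convention the machine halts and rejects.

State sequence: r0 → r1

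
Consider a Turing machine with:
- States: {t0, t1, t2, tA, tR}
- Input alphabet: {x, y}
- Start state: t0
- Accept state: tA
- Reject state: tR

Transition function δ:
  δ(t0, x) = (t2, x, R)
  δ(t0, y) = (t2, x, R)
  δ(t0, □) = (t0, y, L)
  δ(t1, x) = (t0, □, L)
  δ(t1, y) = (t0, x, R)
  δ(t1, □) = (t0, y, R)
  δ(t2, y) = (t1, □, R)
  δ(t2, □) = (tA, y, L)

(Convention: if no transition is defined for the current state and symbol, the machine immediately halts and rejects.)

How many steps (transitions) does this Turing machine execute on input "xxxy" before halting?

Execution trace:
Initial: [t0]xxxy
Step 1: δ(t0, x) = (t2, x, R) → x[t2]xxy

No transition is defined for δ(t2, x). By convention the machine halts and rejects.

The machine executed 1 step before halting.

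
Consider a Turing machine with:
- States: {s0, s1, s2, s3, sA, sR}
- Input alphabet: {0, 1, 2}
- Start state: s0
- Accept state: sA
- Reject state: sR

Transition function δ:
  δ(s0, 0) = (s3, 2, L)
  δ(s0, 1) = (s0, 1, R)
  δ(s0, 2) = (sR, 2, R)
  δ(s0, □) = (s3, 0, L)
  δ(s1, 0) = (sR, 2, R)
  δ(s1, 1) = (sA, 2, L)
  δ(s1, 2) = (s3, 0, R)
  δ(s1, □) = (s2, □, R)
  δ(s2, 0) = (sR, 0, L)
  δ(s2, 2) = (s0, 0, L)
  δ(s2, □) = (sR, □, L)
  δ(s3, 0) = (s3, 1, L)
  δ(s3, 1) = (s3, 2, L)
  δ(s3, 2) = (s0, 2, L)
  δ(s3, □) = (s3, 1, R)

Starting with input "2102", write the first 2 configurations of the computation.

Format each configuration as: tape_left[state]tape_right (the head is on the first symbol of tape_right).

Transitions applied:
Step 1: δ(s0, 2) = (sR, 2, R)

The first 2 configurations are:
[s0]2102 ⊢ 2[sR]102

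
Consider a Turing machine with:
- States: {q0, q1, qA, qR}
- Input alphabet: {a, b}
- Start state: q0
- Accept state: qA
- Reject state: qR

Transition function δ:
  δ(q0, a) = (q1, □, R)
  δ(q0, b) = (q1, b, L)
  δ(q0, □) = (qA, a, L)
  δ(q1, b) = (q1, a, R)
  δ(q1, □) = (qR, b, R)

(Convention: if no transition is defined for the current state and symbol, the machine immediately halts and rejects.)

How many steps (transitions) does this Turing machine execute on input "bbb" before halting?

Execution trace:
Initial: [q0]bbb
Step 1: δ(q0, b) = (q1, b, L) → [q1]□bbb
Step 2: δ(q1, □) = (qR, b, R) → b[qR]bbb

The machine reaches the reject state qR and halts.

The machine executed 2 steps before halting.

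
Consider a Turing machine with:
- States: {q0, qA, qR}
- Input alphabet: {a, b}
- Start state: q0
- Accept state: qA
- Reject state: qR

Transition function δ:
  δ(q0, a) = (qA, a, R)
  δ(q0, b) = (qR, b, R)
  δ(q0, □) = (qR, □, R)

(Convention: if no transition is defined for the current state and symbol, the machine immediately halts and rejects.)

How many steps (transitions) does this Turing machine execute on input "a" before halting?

Execution trace:
Initial: [q0]a
Step 1: δ(q0, a) = (qA, a, R) → a[qA]□

The machine reaches the accept state qA and halts.

The machine executed 1 step before halting.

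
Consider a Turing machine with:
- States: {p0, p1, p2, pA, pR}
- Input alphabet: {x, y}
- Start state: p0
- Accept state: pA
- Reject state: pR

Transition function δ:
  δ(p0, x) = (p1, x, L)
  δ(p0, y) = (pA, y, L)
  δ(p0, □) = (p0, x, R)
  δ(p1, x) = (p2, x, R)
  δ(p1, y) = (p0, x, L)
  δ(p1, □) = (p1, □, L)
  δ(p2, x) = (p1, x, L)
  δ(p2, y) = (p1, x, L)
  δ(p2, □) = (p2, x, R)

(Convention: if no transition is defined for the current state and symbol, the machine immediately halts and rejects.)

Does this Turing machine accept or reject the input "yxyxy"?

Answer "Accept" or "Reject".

Execution trace:
Initial: [p0]yxyxy
Step 1: δ(p0, y) = (pA, y, L) → [pA]□yxyxy

The machine reaches the accept state pA and halts.

Answer: Accept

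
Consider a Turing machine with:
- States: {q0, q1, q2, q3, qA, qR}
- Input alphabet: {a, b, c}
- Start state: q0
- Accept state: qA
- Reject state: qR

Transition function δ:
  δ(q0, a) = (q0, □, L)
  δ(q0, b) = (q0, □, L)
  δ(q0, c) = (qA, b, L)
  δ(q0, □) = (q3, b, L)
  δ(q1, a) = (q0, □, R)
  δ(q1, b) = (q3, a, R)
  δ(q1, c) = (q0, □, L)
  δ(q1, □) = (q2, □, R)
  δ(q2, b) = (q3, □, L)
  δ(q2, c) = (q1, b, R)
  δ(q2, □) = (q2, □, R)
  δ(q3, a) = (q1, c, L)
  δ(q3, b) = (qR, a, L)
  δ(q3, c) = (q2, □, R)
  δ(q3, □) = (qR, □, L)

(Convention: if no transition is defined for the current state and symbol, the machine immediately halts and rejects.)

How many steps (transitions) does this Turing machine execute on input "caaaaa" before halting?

Execution trace:
Initial: [q0]caaaaa
Step 1: δ(q0, c) = (qA, b, L) → [qA]□baaaaa

The machine reaches the accept state qA and halts.

The machine executed 1 step before halting.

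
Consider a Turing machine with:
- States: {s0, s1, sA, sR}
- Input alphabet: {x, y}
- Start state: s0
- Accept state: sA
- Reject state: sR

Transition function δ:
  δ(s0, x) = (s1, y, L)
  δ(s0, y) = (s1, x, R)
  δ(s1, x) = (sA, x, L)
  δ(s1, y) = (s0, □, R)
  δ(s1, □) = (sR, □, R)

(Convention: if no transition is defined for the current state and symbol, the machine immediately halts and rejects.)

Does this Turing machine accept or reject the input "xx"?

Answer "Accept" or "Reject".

Execution trace:
Initial: [s0]xx
Step 1: δ(s0, x) = (s1, y, L) → [s1]□yx
Step 2: δ(s1, □) = (sR, □, R) → □[sR]yx

The machine reaches the reject state sR and halts.

Answer: Reject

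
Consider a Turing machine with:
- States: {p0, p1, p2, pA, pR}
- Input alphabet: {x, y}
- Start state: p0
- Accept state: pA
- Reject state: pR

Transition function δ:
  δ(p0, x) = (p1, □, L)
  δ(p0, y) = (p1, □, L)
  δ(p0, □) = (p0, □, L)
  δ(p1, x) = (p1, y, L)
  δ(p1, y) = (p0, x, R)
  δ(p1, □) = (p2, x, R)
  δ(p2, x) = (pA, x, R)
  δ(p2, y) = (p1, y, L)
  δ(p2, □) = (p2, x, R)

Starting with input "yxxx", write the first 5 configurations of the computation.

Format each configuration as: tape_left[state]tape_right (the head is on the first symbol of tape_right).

Transitions applied:
Step 1: δ(p0, y) = (p1, □, L)
Step 2: δ(p1, □) = (p2, x, R)
Step 3: δ(p2, □) = (p2, x, R)
Step 4: δ(p2, x) = (pA, x, R)

The first 5 configurations are:
[p0]yxxx ⊢ [p1]□□xxx ⊢ x[p2]□xxx ⊢ xx[p2]xxx ⊢ xxx[pA]xx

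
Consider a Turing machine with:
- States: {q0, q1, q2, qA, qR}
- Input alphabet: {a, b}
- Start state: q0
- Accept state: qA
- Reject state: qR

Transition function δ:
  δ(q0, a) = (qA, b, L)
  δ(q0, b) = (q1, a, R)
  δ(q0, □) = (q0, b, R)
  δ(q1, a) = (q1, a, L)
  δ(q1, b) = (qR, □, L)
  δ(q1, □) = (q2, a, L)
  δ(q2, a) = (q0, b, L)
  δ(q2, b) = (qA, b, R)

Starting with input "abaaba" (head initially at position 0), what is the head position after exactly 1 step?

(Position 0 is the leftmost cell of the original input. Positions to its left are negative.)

Execution trace (head position shown):
Step 0: [q0]abaaba  (head at position 0)
Step 1: move left → [qA]□bbaaba  (head at position -1)

After 1 step, the head is at position -1.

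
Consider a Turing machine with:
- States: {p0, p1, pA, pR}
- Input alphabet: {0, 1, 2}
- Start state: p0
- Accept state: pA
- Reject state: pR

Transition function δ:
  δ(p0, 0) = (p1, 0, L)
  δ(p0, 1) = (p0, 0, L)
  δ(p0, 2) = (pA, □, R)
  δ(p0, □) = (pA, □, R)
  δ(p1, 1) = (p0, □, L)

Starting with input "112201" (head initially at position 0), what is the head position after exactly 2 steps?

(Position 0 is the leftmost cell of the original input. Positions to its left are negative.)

Execution trace (head position shown):
Step 0: [p0]112201  (head at position 0)
Step 1: move left → [p0]□012201  (head at position -1)
Step 2: move right → □[pA]012201  (head at position 0)

After 2 steps, the head is at position 0.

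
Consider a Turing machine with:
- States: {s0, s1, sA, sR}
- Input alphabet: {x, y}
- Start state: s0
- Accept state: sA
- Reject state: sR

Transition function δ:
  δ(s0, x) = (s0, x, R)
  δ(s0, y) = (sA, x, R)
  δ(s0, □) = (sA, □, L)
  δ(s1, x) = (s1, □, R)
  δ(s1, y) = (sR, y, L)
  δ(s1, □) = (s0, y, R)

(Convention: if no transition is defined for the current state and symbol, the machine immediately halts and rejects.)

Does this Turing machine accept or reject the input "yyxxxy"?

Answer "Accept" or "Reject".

Execution trace:
Initial: [s0]yyxxxy
Step 1: δ(s0, y) = (sA, x, R) → x[sA]yxxxy

The machine reaches the accept state sA and halts.

Answer: Accept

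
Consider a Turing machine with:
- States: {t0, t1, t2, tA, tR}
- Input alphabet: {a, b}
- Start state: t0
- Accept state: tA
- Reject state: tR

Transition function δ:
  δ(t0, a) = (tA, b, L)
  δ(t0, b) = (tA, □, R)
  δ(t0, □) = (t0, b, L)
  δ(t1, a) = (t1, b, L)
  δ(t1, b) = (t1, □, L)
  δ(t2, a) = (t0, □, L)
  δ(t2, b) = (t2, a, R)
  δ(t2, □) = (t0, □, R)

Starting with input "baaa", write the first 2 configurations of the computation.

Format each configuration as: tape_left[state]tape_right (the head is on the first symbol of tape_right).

Transitions applied:
Step 1: δ(t0, b) = (tA, □, R)

The first 2 configurations are:
[t0]baaa ⊢ □[tA]aaa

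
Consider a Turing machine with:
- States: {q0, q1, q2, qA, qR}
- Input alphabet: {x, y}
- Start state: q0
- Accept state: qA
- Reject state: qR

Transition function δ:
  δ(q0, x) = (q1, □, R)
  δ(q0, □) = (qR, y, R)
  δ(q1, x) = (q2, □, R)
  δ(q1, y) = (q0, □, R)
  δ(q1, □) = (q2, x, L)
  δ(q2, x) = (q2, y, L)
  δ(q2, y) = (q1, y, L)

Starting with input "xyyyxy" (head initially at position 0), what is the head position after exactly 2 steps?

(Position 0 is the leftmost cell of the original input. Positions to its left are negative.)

Execution trace (head position shown):
Step 0: [q0]xyyyxy  (head at position 0)
Step 1: move right → □[q1]yyyxy  (head at position 1)
Step 2: move right → □□[q0]yyxy  (head at position 2)

After 2 steps, the head is at position 2.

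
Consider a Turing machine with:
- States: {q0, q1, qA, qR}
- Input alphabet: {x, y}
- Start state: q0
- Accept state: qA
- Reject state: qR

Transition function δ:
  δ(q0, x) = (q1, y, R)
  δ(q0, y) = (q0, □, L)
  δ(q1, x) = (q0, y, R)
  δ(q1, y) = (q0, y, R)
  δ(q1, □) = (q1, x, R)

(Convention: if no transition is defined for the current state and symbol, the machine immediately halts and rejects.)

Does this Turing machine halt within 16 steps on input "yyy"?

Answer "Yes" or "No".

Execution trace:
Initial: [q0]yyy
Step 1: δ(q0, y) = (q0, □, L) → [q0]□□yy

No transition is defined for δ(q0, □). By convention the machine halts and rejects.
The machine halted after 1 step (within the 16-step bound).

Answer: Yes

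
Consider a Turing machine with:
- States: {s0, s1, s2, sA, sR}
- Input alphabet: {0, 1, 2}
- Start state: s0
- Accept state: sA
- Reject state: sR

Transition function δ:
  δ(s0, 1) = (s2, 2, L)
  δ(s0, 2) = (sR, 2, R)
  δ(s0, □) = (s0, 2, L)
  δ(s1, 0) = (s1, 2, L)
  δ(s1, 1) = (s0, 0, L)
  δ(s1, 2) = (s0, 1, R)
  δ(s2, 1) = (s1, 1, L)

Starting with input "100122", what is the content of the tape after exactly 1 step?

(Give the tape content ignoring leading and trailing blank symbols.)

Execution trace:
Initial: [s0]100122
Step 1: δ(s0, 1) = (s2, 2, L) → [s2]□200122

No transition is defined for δ(s2, □). By convention the machine halts and rejects.

After 1 step, the tape (ignoring leading/trailing blanks) is: 200122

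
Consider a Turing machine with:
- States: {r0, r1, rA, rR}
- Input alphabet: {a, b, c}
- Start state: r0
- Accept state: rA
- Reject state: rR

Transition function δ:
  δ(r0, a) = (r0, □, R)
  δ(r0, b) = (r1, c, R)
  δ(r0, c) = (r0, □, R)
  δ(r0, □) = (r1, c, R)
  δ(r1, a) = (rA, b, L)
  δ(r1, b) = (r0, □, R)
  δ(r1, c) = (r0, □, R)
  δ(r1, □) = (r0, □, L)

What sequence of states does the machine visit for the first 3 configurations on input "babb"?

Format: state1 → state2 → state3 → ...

Execution trace:
Initial: [r0]babb
Step 1: δ(r0, b) = (r1, c, R) → c[r1]abb
Step 2: δ(r1, a) = (rA, b, L) → [rA]cbbb

The machine reaches the accept state rA and halts.

State sequence: r0 → r1 → rA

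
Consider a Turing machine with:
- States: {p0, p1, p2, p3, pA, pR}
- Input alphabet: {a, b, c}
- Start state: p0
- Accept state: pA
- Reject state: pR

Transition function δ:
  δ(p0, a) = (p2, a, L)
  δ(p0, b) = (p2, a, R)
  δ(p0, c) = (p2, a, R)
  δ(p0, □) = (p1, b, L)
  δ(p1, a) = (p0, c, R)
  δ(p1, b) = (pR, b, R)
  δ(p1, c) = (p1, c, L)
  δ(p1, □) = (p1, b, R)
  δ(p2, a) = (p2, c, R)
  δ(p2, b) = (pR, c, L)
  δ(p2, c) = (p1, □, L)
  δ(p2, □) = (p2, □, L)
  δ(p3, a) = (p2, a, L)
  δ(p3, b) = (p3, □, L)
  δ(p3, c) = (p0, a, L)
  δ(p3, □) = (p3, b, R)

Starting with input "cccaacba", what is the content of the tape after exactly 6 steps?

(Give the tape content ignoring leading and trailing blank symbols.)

Execution trace:
Initial: [p0]cccaacba
Step 1: δ(p0, c) = (p2, a, R) → a[p2]ccaacba
Step 2: δ(p2, c) = (p1, □, L) → [p1]a□caacba
Step 3: δ(p1, a) = (p0, c, R) → c[p0]□caacba
Step 4: δ(p0, □) = (p1, b, L) → [p1]cbcaacba
Step 5: δ(p1, c) = (p1, c, L) → [p1]□cbcaacba
Step 6: δ(p1, □) = (p1, b, R) → b[p1]cbcaacba

After 6 steps, the tape (ignoring leading/trailing blanks) is: bcbcaacba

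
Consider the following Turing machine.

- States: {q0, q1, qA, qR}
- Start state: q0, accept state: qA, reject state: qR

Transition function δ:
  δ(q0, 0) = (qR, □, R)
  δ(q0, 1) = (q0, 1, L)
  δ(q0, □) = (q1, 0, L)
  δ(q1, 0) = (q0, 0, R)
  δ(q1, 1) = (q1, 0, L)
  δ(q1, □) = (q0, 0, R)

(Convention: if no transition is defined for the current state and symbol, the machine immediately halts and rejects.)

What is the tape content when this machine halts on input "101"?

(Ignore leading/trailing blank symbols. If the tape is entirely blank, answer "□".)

Execution trace:
Initial: [q0]101
Step 1: δ(q0, 1) = (q0, 1, L) → [q0]□101
Step 2: δ(q0, □) = (q1, 0, L) → [q1]□0101
Step 3: δ(q1, □) = (q0, 0, R) → 0[q0]0101
Step 4: δ(q0, 0) = (qR, □, R) → 0□[qR]101

The machine reaches the reject state qR and halts.

Final tape (ignoring leading/trailing blanks): 0□101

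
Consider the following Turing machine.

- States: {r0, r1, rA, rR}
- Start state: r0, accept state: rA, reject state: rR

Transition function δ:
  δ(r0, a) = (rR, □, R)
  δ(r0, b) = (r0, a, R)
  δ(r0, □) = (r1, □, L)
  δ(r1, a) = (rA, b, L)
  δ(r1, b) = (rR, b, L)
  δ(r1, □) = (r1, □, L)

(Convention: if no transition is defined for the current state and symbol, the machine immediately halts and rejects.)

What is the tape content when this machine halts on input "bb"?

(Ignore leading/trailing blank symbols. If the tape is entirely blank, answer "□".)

Execution trace:
Initial: [r0]bb
Step 1: δ(r0, b) = (r0, a, R) → a[r0]b
Step 2: δ(r0, b) = (r0, a, R) → aa[r0]□
Step 3: δ(r0, □) = (r1, □, L) → a[r1]a□
Step 4: δ(r1, a) = (rA, b, L) → [rA]ab□

The machine reaches the accept state rA and halts.

Final tape (ignoring leading/trailing blanks): ab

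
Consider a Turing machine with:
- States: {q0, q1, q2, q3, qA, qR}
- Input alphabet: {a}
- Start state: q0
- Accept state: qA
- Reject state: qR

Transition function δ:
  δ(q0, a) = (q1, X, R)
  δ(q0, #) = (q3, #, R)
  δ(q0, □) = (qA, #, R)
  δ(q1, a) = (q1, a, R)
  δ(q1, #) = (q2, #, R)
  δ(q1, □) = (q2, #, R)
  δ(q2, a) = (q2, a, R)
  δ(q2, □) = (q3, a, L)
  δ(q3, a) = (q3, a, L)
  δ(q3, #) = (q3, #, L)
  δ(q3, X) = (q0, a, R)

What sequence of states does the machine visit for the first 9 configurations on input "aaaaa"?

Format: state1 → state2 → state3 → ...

Execution trace:
Initial: [q0]aaaaa
Step 1: δ(q0, a) = (q1, X, R) → X[q1]aaaa
Step 2: δ(q1, a) = (q1, a, R) → Xa[q1]aaa
Step 3: δ(q1, a) = (q1, a, R) → Xaa[q1]aa
Step 4: δ(q1, a) = (q1, a, R) → Xaaa[q1]a
Step 5: δ(q1, a) = (q1, a, R) → Xaaaa[q1]□
Step 6: δ(q1, □) = (q2, #, R) → Xaaaa#[q2]□
Step 7: δ(q2, □) = (q3, a, L) → Xaaaa[q3]#a
Step 8: δ(q3, #) = (q3, #, L) → Xaaa[q3]a#a

State sequence: q0 → q1 → q1 → q1 → q1 → q1 → q2 → q3 → q3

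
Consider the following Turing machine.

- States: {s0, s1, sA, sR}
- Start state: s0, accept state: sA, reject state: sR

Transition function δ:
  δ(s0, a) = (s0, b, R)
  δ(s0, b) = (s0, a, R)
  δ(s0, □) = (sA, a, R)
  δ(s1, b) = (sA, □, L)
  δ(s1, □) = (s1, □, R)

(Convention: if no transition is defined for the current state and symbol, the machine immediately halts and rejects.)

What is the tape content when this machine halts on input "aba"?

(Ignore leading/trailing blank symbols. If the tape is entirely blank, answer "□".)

Execution trace:
Initial: [s0]aba
Step 1: δ(s0, a) = (s0, b, R) → b[s0]ba
Step 2: δ(s0, b) = (s0, a, R) → ba[s0]a
Step 3: δ(s0, a) = (s0, b, R) → bab[s0]□
Step 4: δ(s0, □) = (sA, a, R) → baba[sA]□

The machine reaches the accept state sA and halts.

Final tape (ignoring leading/trailing blanks): baba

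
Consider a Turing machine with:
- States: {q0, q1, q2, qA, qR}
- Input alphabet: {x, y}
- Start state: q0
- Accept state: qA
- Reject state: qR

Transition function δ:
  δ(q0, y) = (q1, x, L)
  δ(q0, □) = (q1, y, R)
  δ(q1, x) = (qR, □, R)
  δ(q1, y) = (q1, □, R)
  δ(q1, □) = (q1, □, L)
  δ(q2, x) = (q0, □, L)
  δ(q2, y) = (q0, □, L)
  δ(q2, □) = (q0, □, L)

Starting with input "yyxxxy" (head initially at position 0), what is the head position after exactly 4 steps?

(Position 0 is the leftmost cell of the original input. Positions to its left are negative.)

Execution trace (head position shown):
Step 0: [q0]yyxxxy  (head at position 0)
Step 1: move left → [q1]□xyxxxy  (head at position -1)
Step 2: move left → [q1]□□xyxxxy  (head at position -2)
Step 3: move left → [q1]□□□xyxxxy  (head at position -3)
Step 4: move left → [q1]□□□□xyxxxy  (head at position -4)

After 4 steps, the head is at position -4.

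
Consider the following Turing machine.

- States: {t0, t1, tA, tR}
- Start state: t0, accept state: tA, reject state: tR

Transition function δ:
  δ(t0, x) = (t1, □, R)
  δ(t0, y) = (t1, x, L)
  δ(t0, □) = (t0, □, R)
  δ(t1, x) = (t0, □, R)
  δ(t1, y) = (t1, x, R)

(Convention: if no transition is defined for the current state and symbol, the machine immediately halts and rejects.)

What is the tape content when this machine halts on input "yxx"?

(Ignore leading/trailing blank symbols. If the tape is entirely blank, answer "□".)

Execution trace:
Initial: [t0]yxx
Step 1: δ(t0, y) = (t1, x, L) → [t1]□xxx

No transition is defined for δ(t1, □). By convention the machine halts and rejects.

Final tape (ignoring leading/trailing blanks): xxx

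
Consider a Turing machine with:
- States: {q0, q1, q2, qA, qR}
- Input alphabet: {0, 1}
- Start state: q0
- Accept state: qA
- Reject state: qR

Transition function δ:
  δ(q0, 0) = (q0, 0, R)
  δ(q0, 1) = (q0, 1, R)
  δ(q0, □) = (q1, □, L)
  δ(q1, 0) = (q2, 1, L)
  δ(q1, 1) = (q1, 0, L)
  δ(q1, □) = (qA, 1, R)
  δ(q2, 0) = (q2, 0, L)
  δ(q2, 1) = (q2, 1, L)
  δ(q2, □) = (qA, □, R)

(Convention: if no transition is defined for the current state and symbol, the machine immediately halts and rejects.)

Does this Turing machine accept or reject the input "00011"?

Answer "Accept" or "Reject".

Execution trace:
Initial: [q0]00011
Step 1: δ(q0, 0) = (q0, 0, R) → 0[q0]0011
Step 2: δ(q0, 0) = (q0, 0, R) → 00[q0]011
Step 3: δ(q0, 0) = (q0, 0, R) → 000[q0]11
Step 4: δ(q0, 1) = (q0, 1, R) → 0001[q0]1
Step 5: δ(q0, 1) = (q0, 1, R) → 00011[q0]□
Step 6: δ(q0, □) = (q1, □, L) → 0001[q1]1□
Step 7: δ(q1, 1) = (q1, 0, L) → 000[q1]10□
Step 8: δ(q1, 1) = (q1, 0, L) → 00[q1]000□
Step 9: δ(q1, 0) = (q2, 1, L) → 0[q2]0100□
Step 10: δ(q2, 0) = (q2, 0, L) → [q2]00100□
Step 11: δ(q2, 0) = (q2, 0, L) → [q2]□00100□
Step 12: δ(q2, □) = (qA, □, R) → □[qA]00100□

The machine reaches the accept state qA and halts.

Answer: Accept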